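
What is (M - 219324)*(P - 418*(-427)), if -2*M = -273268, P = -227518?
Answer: 4054456080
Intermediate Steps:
M = 136634 (M = -½*(-273268) = 136634)
(M - 219324)*(P - 418*(-427)) = (136634 - 219324)*(-227518 - 418*(-427)) = -82690*(-227518 + 178486) = -82690*(-49032) = 4054456080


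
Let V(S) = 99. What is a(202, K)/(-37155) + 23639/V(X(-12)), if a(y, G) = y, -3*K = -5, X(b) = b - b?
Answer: 26614759/111465 ≈ 238.77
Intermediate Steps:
X(b) = 0
K = 5/3 (K = -⅓*(-5) = 5/3 ≈ 1.6667)
a(202, K)/(-37155) + 23639/V(X(-12)) = 202/(-37155) + 23639/99 = 202*(-1/37155) + 23639*(1/99) = -202/37155 + 2149/9 = 26614759/111465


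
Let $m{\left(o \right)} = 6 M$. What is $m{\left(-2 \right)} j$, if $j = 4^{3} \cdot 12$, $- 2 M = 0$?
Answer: $0$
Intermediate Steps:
$M = 0$ ($M = \left(- \frac{1}{2}\right) 0 = 0$)
$m{\left(o \right)} = 0$ ($m{\left(o \right)} = 6 \cdot 0 = 0$)
$j = 768$ ($j = 64 \cdot 12 = 768$)
$m{\left(-2 \right)} j = 0 \cdot 768 = 0$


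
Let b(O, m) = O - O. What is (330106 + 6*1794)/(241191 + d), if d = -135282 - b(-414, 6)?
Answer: 340870/105909 ≈ 3.2185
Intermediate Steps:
b(O, m) = 0
d = -135282 (d = -135282 - 1*0 = -135282 + 0 = -135282)
(330106 + 6*1794)/(241191 + d) = (330106 + 6*1794)/(241191 - 135282) = (330106 + 10764)/105909 = 340870*(1/105909) = 340870/105909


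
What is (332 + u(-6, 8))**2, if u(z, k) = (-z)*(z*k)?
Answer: 1936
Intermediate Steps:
u(z, k) = -k*z**2 (u(z, k) = (-z)*(k*z) = -k*z**2)
(332 + u(-6, 8))**2 = (332 - 1*8*(-6)**2)**2 = (332 - 1*8*36)**2 = (332 - 288)**2 = 44**2 = 1936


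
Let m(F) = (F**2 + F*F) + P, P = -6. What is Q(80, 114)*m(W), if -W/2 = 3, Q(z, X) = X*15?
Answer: 112860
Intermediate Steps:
Q(z, X) = 15*X
W = -6 (W = -2*3 = -6)
m(F) = -6 + 2*F**2 (m(F) = (F**2 + F*F) - 6 = (F**2 + F**2) - 6 = 2*F**2 - 6 = -6 + 2*F**2)
Q(80, 114)*m(W) = (15*114)*(-6 + 2*(-6)**2) = 1710*(-6 + 2*36) = 1710*(-6 + 72) = 1710*66 = 112860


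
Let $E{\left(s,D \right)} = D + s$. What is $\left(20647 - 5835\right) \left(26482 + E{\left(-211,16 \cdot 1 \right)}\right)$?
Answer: $389363044$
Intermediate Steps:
$\left(20647 - 5835\right) \left(26482 + E{\left(-211,16 \cdot 1 \right)}\right) = \left(20647 - 5835\right) \left(26482 + \left(16 \cdot 1 - 211\right)\right) = 14812 \left(26482 + \left(16 - 211\right)\right) = 14812 \left(26482 - 195\right) = 14812 \cdot 26287 = 389363044$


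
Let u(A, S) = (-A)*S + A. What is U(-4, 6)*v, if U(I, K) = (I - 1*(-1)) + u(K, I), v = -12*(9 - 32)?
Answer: 7452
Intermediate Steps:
u(A, S) = A - A*S (u(A, S) = -A*S + A = A - A*S)
v = 276 (v = -12*(-23) = 276)
U(I, K) = 1 + I + K*(1 - I) (U(I, K) = (I - 1*(-1)) + K*(1 - I) = (I + 1) + K*(1 - I) = (1 + I) + K*(1 - I) = 1 + I + K*(1 - I))
U(-4, 6)*v = (1 - 4 - 1*6*(-1 - 4))*276 = (1 - 4 - 1*6*(-5))*276 = (1 - 4 + 30)*276 = 27*276 = 7452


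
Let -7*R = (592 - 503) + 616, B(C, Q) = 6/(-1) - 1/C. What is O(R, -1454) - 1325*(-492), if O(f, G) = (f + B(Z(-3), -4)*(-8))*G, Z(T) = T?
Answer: 15380902/21 ≈ 7.3242e+5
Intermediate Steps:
B(C, Q) = -6 - 1/C (B(C, Q) = 6*(-1) - 1/C = -6 - 1/C)
R = -705/7 (R = -((592 - 503) + 616)/7 = -(89 + 616)/7 = -1/7*705 = -705/7 ≈ -100.71)
O(f, G) = G*(136/3 + f) (O(f, G) = (f + (-6 - 1/(-3))*(-8))*G = (f + (-6 - 1*(-1/3))*(-8))*G = (f + (-6 + 1/3)*(-8))*G = (f - 17/3*(-8))*G = (f + 136/3)*G = (136/3 + f)*G = G*(136/3 + f))
O(R, -1454) - 1325*(-492) = (1/3)*(-1454)*(136 + 3*(-705/7)) - 1325*(-492) = (1/3)*(-1454)*(136 - 2115/7) + 651900 = (1/3)*(-1454)*(-1163/7) + 651900 = 1691002/21 + 651900 = 15380902/21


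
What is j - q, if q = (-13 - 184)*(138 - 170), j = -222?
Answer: -6526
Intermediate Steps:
q = 6304 (q = -197*(-32) = 6304)
j - q = -222 - 1*6304 = -222 - 6304 = -6526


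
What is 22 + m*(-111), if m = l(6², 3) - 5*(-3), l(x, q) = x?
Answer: -5639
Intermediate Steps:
m = 51 (m = 6² - 5*(-3) = 36 + 15 = 51)
22 + m*(-111) = 22 + 51*(-111) = 22 - 5661 = -5639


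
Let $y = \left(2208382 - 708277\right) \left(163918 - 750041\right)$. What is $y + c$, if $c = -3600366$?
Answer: $-879249643281$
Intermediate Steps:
$y = -879246042915$ ($y = 1500105 \left(-586123\right) = -879246042915$)
$y + c = -879246042915 - 3600366 = -879249643281$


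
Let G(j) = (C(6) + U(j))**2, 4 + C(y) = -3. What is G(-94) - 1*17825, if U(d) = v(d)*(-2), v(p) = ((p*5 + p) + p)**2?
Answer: 749843406400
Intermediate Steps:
v(p) = 49*p**2 (v(p) = ((5*p + p) + p)**2 = (6*p + p)**2 = (7*p)**2 = 49*p**2)
C(y) = -7 (C(y) = -4 - 3 = -7)
U(d) = -98*d**2 (U(d) = (49*d**2)*(-2) = -98*d**2)
G(j) = (-7 - 98*j**2)**2
G(-94) - 1*17825 = 49*(1 + 14*(-94)**2)**2 - 1*17825 = 49*(1 + 14*8836)**2 - 17825 = 49*(1 + 123704)**2 - 17825 = 49*123705**2 - 17825 = 49*15302927025 - 17825 = 749843424225 - 17825 = 749843406400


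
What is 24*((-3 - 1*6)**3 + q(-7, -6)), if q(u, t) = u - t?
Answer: -17520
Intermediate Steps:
24*((-3 - 1*6)**3 + q(-7, -6)) = 24*((-3 - 1*6)**3 + (-7 - 1*(-6))) = 24*((-3 - 6)**3 + (-7 + 6)) = 24*((-9)**3 - 1) = 24*(-729 - 1) = 24*(-730) = -17520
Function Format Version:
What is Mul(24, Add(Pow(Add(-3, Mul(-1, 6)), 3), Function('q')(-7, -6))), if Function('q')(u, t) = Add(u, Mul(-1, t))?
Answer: -17520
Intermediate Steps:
Mul(24, Add(Pow(Add(-3, Mul(-1, 6)), 3), Function('q')(-7, -6))) = Mul(24, Add(Pow(Add(-3, Mul(-1, 6)), 3), Add(-7, Mul(-1, -6)))) = Mul(24, Add(Pow(Add(-3, -6), 3), Add(-7, 6))) = Mul(24, Add(Pow(-9, 3), -1)) = Mul(24, Add(-729, -1)) = Mul(24, -730) = -17520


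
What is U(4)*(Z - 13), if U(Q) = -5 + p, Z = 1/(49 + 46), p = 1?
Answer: 4936/95 ≈ 51.958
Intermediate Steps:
Z = 1/95 ≈ 0.010526
U(Q) = -4 (U(Q) = -5 + 1 = -4)
U(4)*(Z - 13) = -4*(1/95 - 13) = -4*(-1234/95) = 4936/95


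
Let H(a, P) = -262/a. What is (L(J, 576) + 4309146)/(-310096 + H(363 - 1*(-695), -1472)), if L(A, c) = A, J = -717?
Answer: -759719647/54680305 ≈ -13.894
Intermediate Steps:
(L(J, 576) + 4309146)/(-310096 + H(363 - 1*(-695), -1472)) = (-717 + 4309146)/(-310096 - 262/(363 - 1*(-695))) = 4308429/(-310096 - 262/(363 + 695)) = 4308429/(-310096 - 262/1058) = 4308429/(-310096 - 262*1/1058) = 4308429/(-310096 - 131/529) = 4308429/(-164040915/529) = 4308429*(-529/164040915) = -759719647/54680305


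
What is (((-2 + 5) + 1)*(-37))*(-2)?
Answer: 296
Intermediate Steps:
(((-2 + 5) + 1)*(-37))*(-2) = ((3 + 1)*(-37))*(-2) = (4*(-37))*(-2) = -148*(-2) = 296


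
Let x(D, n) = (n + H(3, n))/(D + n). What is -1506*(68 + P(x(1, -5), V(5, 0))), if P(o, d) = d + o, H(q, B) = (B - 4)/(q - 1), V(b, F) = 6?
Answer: -460083/4 ≈ -1.1502e+5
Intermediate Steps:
H(q, B) = (-4 + B)/(-1 + q)
x(D, n) = (-2 + 3*n/2)/(D + n) (x(D, n) = (n + (-4 + n)/(-1 + 3))/(D + n) = (n + (-4 + n)/2)/(D + n) = (n + (-2 + n/2))/(D + n) = (-2 + 3*n/2)/(D + n))
-1506*(68 + P(x(1, -5), V(5, 0))) = -1506*(68 + (6 + (-2 + (3/2)*(-5))/(1 - 5))) = -1506*(68 + (6 + (-2 - 15/2)/(-4))) = -1506*(68 + (6 - 1/4*(-19/2))) = -1506*(68 + (6 + 19/8)) = -1506*(68 + 67/8) = -1506*611/8 = -460083/4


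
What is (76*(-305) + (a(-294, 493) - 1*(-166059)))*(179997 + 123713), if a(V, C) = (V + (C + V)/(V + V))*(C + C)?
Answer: -6577990655335/147 ≈ -4.4748e+10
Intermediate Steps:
a(V, C) = 2*C*(V + (C + V)/(2*V)) (a(V, C) = (V + (C + V)/((2*V)))*(2*C) = (V + (C + V)*(1/(2*V)))*(2*C) = (V + (C + V)/(2*V))*(2*C) = 2*C*(V + (C + V)/(2*V)))
(76*(-305) + (a(-294, 493) - 1*(-166059)))*(179997 + 123713) = (76*(-305) + (493*(493 - 294*(1 + 2*(-294)))/(-294) - 1*(-166059)))*(179997 + 123713) = (-23180 + (493*(-1/294)*(493 - 294*(1 - 588)) + 166059))*303710 = (-23180 + (493*(-1/294)*(493 - 294*(-587)) + 166059))*303710 = (-23180 + (493*(-1/294)*(493 + 172578) + 166059))*303710 = (-23180 + (493*(-1/294)*173071 + 166059))*303710 = (-23180 + (-85324003/294 + 166059))*303710 = (-23180 - 36502657/294)*303710 = -43317577/294*303710 = -6577990655335/147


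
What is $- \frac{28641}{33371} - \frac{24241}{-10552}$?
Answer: $\frac{506726579}{352130792} \approx 1.439$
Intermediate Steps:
$- \frac{28641}{33371} - \frac{24241}{-10552} = \left(-28641\right) \frac{1}{33371} - - \frac{24241}{10552} = - \frac{28641}{33371} + \frac{24241}{10552} = \frac{506726579}{352130792}$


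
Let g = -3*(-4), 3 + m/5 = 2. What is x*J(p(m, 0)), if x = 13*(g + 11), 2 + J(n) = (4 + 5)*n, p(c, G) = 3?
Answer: 7475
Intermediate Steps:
m = -5 (m = -15 + 5*2 = -15 + 10 = -5)
J(n) = -2 + 9*n (J(n) = -2 + (4 + 5)*n = -2 + 9*n)
g = 12
x = 299 (x = 13*(12 + 11) = 13*23 = 299)
x*J(p(m, 0)) = 299*(-2 + 9*3) = 299*(-2 + 27) = 299*25 = 7475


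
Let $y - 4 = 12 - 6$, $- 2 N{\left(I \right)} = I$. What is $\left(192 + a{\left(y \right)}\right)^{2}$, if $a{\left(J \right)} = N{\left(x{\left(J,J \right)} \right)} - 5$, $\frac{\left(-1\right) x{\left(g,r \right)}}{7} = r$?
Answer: $49284$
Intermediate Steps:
$x{\left(g,r \right)} = - 7 r$
$N{\left(I \right)} = - \frac{I}{2}$
$y = 10$ ($y = 4 + \left(12 - 6\right) = 4 + 6 = 10$)
$a{\left(J \right)} = -5 + \frac{7 J}{2}$ ($a{\left(J \right)} = - \frac{\left(-7\right) J}{2} - 5 = \frac{7 J}{2} - 5 = -5 + \frac{7 J}{2}$)
$\left(192 + a{\left(y \right)}\right)^{2} = \left(192 + \left(-5 + \frac{7}{2} \cdot 10\right)\right)^{2} = \left(192 + \left(-5 + 35\right)\right)^{2} = \left(192 + 30\right)^{2} = 222^{2} = 49284$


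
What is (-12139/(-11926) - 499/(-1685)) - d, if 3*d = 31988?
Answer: -642729560413/60285930 ≈ -10661.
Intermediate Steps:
d = 31988/3 (d = (⅓)*31988 = 31988/3 ≈ 10663.)
(-12139/(-11926) - 499/(-1685)) - d = (-12139/(-11926) - 499/(-1685)) - 1*31988/3 = (-12139*(-1/11926) - 499*(-1/1685)) - 31988/3 = (12139/11926 + 499/1685) - 31988/3 = 26405289/20095310 - 31988/3 = -642729560413/60285930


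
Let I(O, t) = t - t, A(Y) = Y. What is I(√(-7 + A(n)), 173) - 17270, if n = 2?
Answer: -17270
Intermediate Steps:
I(O, t) = 0
I(√(-7 + A(n)), 173) - 17270 = 0 - 17270 = -17270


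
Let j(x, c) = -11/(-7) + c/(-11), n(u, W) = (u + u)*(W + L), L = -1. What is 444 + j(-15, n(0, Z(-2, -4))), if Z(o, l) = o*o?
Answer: 3119/7 ≈ 445.57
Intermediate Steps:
Z(o, l) = o**2
n(u, W) = 2*u*(-1 + W) (n(u, W) = (u + u)*(W - 1) = (2*u)*(-1 + W) = 2*u*(-1 + W))
j(x, c) = 11/7 - c/11 (j(x, c) = -11*(-1/7) + c*(-1/11) = 11/7 - c/11)
444 + j(-15, n(0, Z(-2, -4))) = 444 + (11/7 - 2*0*(-1 + (-2)**2)/11) = 444 + (11/7 - 2*0*(-1 + 4)/11) = 444 + (11/7 - 2*0*3/11) = 444 + (11/7 - 1/11*0) = 444 + (11/7 + 0) = 444 + 11/7 = 3119/7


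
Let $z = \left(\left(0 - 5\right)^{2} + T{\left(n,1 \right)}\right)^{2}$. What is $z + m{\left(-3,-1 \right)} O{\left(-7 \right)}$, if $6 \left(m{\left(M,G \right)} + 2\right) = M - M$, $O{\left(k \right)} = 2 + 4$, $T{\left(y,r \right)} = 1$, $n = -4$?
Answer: $664$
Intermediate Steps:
$O{\left(k \right)} = 6$
$m{\left(M,G \right)} = -2$ ($m{\left(M,G \right)} = -2 + \frac{M - M}{6} = -2 + \frac{1}{6} \cdot 0 = -2 + 0 = -2$)
$z = 676$ ($z = \left(\left(0 - 5\right)^{2} + 1\right)^{2} = \left(\left(-5\right)^{2} + 1\right)^{2} = \left(25 + 1\right)^{2} = 26^{2} = 676$)
$z + m{\left(-3,-1 \right)} O{\left(-7 \right)} = 676 - 12 = 664$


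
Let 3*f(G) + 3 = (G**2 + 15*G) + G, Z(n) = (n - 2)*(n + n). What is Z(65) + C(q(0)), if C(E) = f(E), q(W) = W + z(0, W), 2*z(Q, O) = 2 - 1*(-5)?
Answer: 32847/4 ≈ 8211.8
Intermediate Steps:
z(Q, O) = 7/2 (z(Q, O) = (2 - 1*(-5))/2 = (2 + 5)/2 = (1/2)*7 = 7/2)
q(W) = 7/2 + W (q(W) = W + 7/2 = 7/2 + W)
Z(n) = 2*n*(-2 + n) (Z(n) = (-2 + n)*(2*n) = 2*n*(-2 + n))
f(G) = -1 + G**2/3 + 16*G/3 (f(G) = -1 + ((G**2 + 15*G) + G)/3 = -1 + (G**2 + 16*G)/3 = -1 + (G**2/3 + 16*G/3) = -1 + G**2/3 + 16*G/3)
C(E) = -1 + E**2/3 + 16*E/3
Z(65) + C(q(0)) = 2*65*(-2 + 65) + (-1 + (7/2 + 0)**2/3 + 16*(7/2 + 0)/3) = 2*65*63 + (-1 + (7/2)**2/3 + (16/3)*(7/2)) = 8190 + (-1 + (1/3)*(49/4) + 56/3) = 8190 + (-1 + 49/12 + 56/3) = 8190 + 87/4 = 32847/4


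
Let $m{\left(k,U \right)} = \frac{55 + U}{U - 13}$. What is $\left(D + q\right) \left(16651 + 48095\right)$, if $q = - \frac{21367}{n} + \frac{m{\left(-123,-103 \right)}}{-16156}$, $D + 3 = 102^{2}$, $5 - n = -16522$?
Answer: $\frac{62069841314726454}{92182097} \approx 6.7334 \cdot 10^{8}$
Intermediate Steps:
$m{\left(k,U \right)} = \frac{55 + U}{-13 + U}$
$n = 16527$ ($n = 5 - -16522 = 5 + 16522 = 16527$)
$D = 10401$ ($D = -3 + 102^{2} = -3 + 10404 = 10401$)
$q = - \frac{357541094}{276546291}$ ($q = - \frac{21367}{16527} + \frac{\frac{1}{-13 - 103} \left(55 - 103\right)}{-16156} = \left(-21367\right) \frac{1}{16527} + \frac{1}{-116} \left(-48\right) \left(- \frac{1}{16156}\right) = - \frac{21367}{16527} + \left(- \frac{1}{116}\right) \left(-48\right) \left(- \frac{1}{16156}\right) = - \frac{21367}{16527} + \frac{12}{29} \left(- \frac{1}{16156}\right) = - \frac{21367}{16527} - \frac{3}{117131} = - \frac{357541094}{276546291} \approx -1.2929$)
$\left(D + q\right) \left(16651 + 48095\right) = \left(10401 - \frac{357541094}{276546291}\right) \left(16651 + 48095\right) = \frac{2876000431597}{276546291} \cdot 64746 = \frac{62069841314726454}{92182097}$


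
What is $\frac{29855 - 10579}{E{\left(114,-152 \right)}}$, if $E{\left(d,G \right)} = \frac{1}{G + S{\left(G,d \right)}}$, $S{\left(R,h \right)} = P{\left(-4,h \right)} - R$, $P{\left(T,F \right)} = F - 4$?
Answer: $2120360$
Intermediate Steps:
$P{\left(T,F \right)} = -4 + F$
$S{\left(R,h \right)} = -4 + h - R$ ($S{\left(R,h \right)} = \left(-4 + h\right) - R = -4 + h - R$)
$E{\left(d,G \right)} = \frac{1}{-4 + d}$ ($E{\left(d,G \right)} = \frac{1}{G - \left(4 + G - d\right)} = \frac{1}{-4 + d}$)
$\frac{29855 - 10579}{E{\left(114,-152 \right)}} = \frac{29855 - 10579}{\frac{1}{-4 + 114}} = \frac{29855 - 10579}{\frac{1}{110}} = 19276 \frac{1}{\frac{1}{110}} = 19276 \cdot 110 = 2120360$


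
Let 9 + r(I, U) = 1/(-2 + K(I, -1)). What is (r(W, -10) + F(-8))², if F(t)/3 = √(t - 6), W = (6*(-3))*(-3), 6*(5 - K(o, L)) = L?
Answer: -18261/361 - 990*I*√14/19 ≈ -50.584 - 194.96*I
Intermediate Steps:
K(o, L) = 5 - L/6
W = 54 (W = -18*(-3) = 54)
r(I, U) = -165/19 (r(I, U) = -9 + 1/(-2 + (5 - ⅙*(-1))) = -9 + 1/(-2 + (5 + ⅙)) = -9 + 1/(-2 + 31/6) = -9 + 1/(19/6) = -9 + 6/19 = -165/19)
F(t) = 3*√(-6 + t) (F(t) = 3*√(t - 6) = 3*√(-6 + t))
(r(W, -10) + F(-8))² = (-165/19 + 3*√(-6 - 8))² = (-165/19 + 3*√(-14))² = (-165/19 + 3*(I*√14))² = (-165/19 + 3*I*√14)²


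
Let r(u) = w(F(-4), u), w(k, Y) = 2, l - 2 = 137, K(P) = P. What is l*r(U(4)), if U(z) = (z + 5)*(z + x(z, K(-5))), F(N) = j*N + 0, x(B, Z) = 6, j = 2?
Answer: 278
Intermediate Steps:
l = 139 (l = 2 + 137 = 139)
F(N) = 2*N (F(N) = 2*N + 0 = 2*N)
U(z) = (5 + z)*(6 + z) (U(z) = (z + 5)*(z + 6) = (5 + z)*(6 + z))
r(u) = 2
l*r(U(4)) = 139*2 = 278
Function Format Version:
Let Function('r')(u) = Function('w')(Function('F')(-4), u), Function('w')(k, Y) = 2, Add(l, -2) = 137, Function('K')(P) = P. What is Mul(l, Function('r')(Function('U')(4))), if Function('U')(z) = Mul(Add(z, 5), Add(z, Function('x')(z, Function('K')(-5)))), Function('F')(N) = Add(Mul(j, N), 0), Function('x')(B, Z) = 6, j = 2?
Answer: 278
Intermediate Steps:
l = 139 (l = Add(2, 137) = 139)
Function('F')(N) = Mul(2, N) (Function('F')(N) = Add(Mul(2, N), 0) = Mul(2, N))
Function('U')(z) = Mul(Add(5, z), Add(6, z)) (Function('U')(z) = Mul(Add(z, 5), Add(z, 6)) = Mul(Add(5, z), Add(6, z)))
Function('r')(u) = 2
Mul(l, Function('r')(Function('U')(4))) = Mul(139, 2) = 278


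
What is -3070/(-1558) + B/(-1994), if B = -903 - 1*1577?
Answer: 2496355/776663 ≈ 3.2142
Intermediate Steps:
B = -2480 (B = -903 - 1577 = -2480)
-3070/(-1558) + B/(-1994) = -3070/(-1558) - 2480/(-1994) = -3070*(-1/1558) - 2480*(-1/1994) = 1535/779 + 1240/997 = 2496355/776663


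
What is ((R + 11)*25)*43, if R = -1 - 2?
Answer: 8600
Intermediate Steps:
R = -3
((R + 11)*25)*43 = ((-3 + 11)*25)*43 = (8*25)*43 = 200*43 = 8600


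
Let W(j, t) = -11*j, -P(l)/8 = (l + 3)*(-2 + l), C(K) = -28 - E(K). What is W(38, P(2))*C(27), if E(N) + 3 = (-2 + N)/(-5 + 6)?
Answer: 20900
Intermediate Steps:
E(N) = -5 + N (E(N) = -3 + (-2 + N)/(-5 + 6) = -3 + (-2 + N)/1 = -3 + (-2 + N)*1 = -3 + (-2 + N) = -5 + N)
C(K) = -23 - K (C(K) = -28 - (-5 + K) = -28 + (5 - K) = -23 - K)
P(l) = -8*(-2 + l)*(3 + l) (P(l) = -8*(l + 3)*(-2 + l) = -8*(3 + l)*(-2 + l) = -8*(-2 + l)*(3 + l))
W(38, P(2))*C(27) = (-11*38)*(-23 - 1*27) = -418*(-23 - 27) = -418*(-50) = 20900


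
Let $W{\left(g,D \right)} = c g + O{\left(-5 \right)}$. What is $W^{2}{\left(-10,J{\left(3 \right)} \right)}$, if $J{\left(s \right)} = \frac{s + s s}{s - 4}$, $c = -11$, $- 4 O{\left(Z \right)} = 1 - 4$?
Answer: $\frac{196249}{16} \approx 12266.0$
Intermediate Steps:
$O{\left(Z \right)} = \frac{3}{4}$ ($O{\left(Z \right)} = - \frac{1 - 4}{4} = \left(- \frac{1}{4}\right) \left(-3\right) = \frac{3}{4}$)
$J{\left(s \right)} = \frac{s + s^{2}}{-4 + s}$
$W{\left(g,D \right)} = \frac{3}{4} - 11 g$ ($W{\left(g,D \right)} = - 11 g + \frac{3}{4} = \frac{3}{4} - 11 g$)
$W^{2}{\left(-10,J{\left(3 \right)} \right)} = \left(\frac{3}{4} - -110\right)^{2} = \left(\frac{3}{4} + 110\right)^{2} = \left(\frac{443}{4}\right)^{2} = \frac{196249}{16}$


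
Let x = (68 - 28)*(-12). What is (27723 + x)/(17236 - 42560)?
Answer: -27243/25324 ≈ -1.0758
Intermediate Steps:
x = -480 (x = 40*(-12) = -480)
(27723 + x)/(17236 - 42560) = (27723 - 480)/(17236 - 42560) = 27243/(-25324) = 27243*(-1/25324) = -27243/25324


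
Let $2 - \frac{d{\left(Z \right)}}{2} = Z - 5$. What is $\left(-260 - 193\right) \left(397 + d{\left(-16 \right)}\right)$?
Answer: $-200679$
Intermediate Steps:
$d{\left(Z \right)} = 14 - 2 Z$ ($d{\left(Z \right)} = 4 - 2 \left(Z - 5\right) = 4 - 2 \left(-5 + Z\right) = 4 - \left(-10 + 2 Z\right) = 14 - 2 Z$)
$\left(-260 - 193\right) \left(397 + d{\left(-16 \right)}\right) = \left(-260 - 193\right) \left(397 + \left(14 - -32\right)\right) = - 453 \left(397 + \left(14 + 32\right)\right) = - 453 \left(397 + 46\right) = \left(-453\right) 443 = -200679$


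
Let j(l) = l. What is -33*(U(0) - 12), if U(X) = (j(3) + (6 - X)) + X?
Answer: 99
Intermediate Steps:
U(X) = 9 (U(X) = (3 + (6 - X)) + X = (9 - X) + X = 9)
-33*(U(0) - 12) = -33*(9 - 12) = -33*(-3) = 99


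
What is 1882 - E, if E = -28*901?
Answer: 27110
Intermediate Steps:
E = -25228
1882 - E = 1882 - 1*(-25228) = 1882 + 25228 = 27110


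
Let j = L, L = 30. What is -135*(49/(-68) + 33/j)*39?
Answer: -135837/68 ≈ -1997.6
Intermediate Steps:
j = 30
-135*(49/(-68) + 33/j)*39 = -135*(49/(-68) + 33/30)*39 = -135*(49*(-1/68) + 33*(1/30))*39 = -135*(-49/68 + 11/10)*39 = -135*129/340*39 = -3483/68*39 = -135837/68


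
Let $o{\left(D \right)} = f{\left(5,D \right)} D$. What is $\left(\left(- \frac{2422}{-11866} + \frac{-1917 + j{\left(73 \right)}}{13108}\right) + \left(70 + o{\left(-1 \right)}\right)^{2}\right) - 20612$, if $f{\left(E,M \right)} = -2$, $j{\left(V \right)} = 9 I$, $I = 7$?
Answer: $- \frac{599913522493}{38884882} \approx -15428.0$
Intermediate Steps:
$j{\left(V \right)} = 63$ ($j{\left(V \right)} = 9 \cdot 7 = 63$)
$o{\left(D \right)} = - 2 D$
$\left(\left(- \frac{2422}{-11866} + \frac{-1917 + j{\left(73 \right)}}{13108}\right) + \left(70 + o{\left(-1 \right)}\right)^{2}\right) - 20612 = \left(\left(- \frac{2422}{-11866} + \frac{-1917 + 63}{13108}\right) + \left(70 - -2\right)^{2}\right) - 20612 = \left(\left(\left(-2422\right) \left(- \frac{1}{11866}\right) - \frac{927}{6554}\right) + \left(70 + 2\right)^{2}\right) - 20612 = \left(\left(\frac{1211}{5933} - \frac{927}{6554}\right) + 72^{2}\right) - 20612 = \left(\frac{2437003}{38884882} + 5184\right) - 20612 = \frac{201581665291}{38884882} - 20612 = - \frac{599913522493}{38884882}$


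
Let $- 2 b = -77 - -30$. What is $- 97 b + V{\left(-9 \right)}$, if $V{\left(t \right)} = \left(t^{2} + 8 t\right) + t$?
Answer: $- \frac{4559}{2} \approx -2279.5$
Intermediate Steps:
$V{\left(t \right)} = t^{2} + 9 t$
$b = \frac{47}{2}$ ($b = - \frac{-77 - -30}{2} = - \frac{-77 + 30}{2} = \left(- \frac{1}{2}\right) \left(-47\right) = \frac{47}{2} \approx 23.5$)
$- 97 b + V{\left(-9 \right)} = \left(-97\right) \frac{47}{2} - 9 \left(9 - 9\right) = - \frac{4559}{2} - 0 = - \frac{4559}{2} + 0 = - \frac{4559}{2}$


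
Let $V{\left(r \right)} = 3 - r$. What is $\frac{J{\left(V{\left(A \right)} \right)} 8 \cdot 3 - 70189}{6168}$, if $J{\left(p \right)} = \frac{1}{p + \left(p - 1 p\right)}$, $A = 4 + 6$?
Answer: $- \frac{491347}{43176} \approx -11.38$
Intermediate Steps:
$A = 10$
$J{\left(p \right)} = \frac{1}{p}$ ($J{\left(p \right)} = \frac{1}{p + \left(p - p\right)} = \frac{1}{p + 0} = \frac{1}{p}$)
$\frac{J{\left(V{\left(A \right)} \right)} 8 \cdot 3 - 70189}{6168} = \frac{\frac{1}{3 - 10} \cdot 8 \cdot 3 - 70189}{6168} = \left(\frac{1}{3 - 10} \cdot 8 \cdot 3 - 70189\right) \frac{1}{6168} = \left(\frac{1}{-7} \cdot 8 \cdot 3 - 70189\right) \frac{1}{6168} = \left(\left(- \frac{1}{7}\right) 8 \cdot 3 - 70189\right) \frac{1}{6168} = \left(\left(- \frac{8}{7}\right) 3 - 70189\right) \frac{1}{6168} = \left(- \frac{24}{7} - 70189\right) \frac{1}{6168} = \left(- \frac{491347}{7}\right) \frac{1}{6168} = - \frac{491347}{43176}$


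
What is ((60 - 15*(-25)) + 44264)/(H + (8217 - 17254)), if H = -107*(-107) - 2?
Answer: 44699/2410 ≈ 18.547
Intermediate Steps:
H = 11447 (H = 11449 - 2 = 11447)
((60 - 15*(-25)) + 44264)/(H + (8217 - 17254)) = ((60 - 15*(-25)) + 44264)/(11447 + (8217 - 17254)) = ((60 + 375) + 44264)/(11447 - 9037) = (435 + 44264)/2410 = 44699*(1/2410) = 44699/2410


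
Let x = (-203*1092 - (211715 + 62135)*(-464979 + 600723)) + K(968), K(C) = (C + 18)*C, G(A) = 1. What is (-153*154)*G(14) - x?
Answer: 37172738066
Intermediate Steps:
K(C) = C*(18 + C) (K(C) = (18 + C)*C = C*(18 + C))
x = -37172761628 (x = (-203*1092 - (211715 + 62135)*(-464979 + 600723)) + 968*(18 + 968) = (-221676 - 273850*135744) + 968*986 = (-221676 - 1*37173494400) + 954448 = (-221676 - 37173494400) + 954448 = -37173716076 + 954448 = -37172761628)
(-153*154)*G(14) - x = -153*154*1 - 1*(-37172761628) = -23562*1 + 37172761628 = -23562 + 37172761628 = 37172738066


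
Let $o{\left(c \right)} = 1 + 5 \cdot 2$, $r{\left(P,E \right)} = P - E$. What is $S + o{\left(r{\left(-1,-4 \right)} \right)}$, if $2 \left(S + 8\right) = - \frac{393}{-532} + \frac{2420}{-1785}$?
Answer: $\frac{146051}{54264} \approx 2.6915$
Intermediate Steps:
$S = - \frac{450853}{54264}$ ($S = -8 + \frac{- \frac{393}{-532} + \frac{2420}{-1785}}{2} = -8 + \frac{\left(-393\right) \left(- \frac{1}{532}\right) + 2420 \left(- \frac{1}{1785}\right)}{2} = -8 + \frac{\frac{393}{532} - \frac{484}{357}}{2} = -8 + \frac{1}{2} \left(- \frac{16741}{27132}\right) = -8 - \frac{16741}{54264} = - \frac{450853}{54264} \approx -8.3085$)
$o{\left(c \right)} = 11$ ($o{\left(c \right)} = 1 + 10 = 11$)
$S + o{\left(r{\left(-1,-4 \right)} \right)} = - \frac{450853}{54264} + 11 = \frac{146051}{54264}$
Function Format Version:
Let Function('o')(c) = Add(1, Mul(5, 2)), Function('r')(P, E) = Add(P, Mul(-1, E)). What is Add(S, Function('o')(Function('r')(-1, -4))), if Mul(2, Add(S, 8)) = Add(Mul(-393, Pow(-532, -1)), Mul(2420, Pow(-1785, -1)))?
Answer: Rational(146051, 54264) ≈ 2.6915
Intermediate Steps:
S = Rational(-450853, 54264) (S = Add(-8, Mul(Rational(1, 2), Add(Mul(-393, Pow(-532, -1)), Mul(2420, Pow(-1785, -1))))) = Add(-8, Mul(Rational(1, 2), Add(Mul(-393, Rational(-1, 532)), Mul(2420, Rational(-1, 1785))))) = Add(-8, Mul(Rational(1, 2), Add(Rational(393, 532), Rational(-484, 357)))) = Add(-8, Mul(Rational(1, 2), Rational(-16741, 27132))) = Add(-8, Rational(-16741, 54264)) = Rational(-450853, 54264) ≈ -8.3085)
Function('o')(c) = 11 (Function('o')(c) = Add(1, 10) = 11)
Add(S, Function('o')(Function('r')(-1, -4))) = Add(Rational(-450853, 54264), 11) = Rational(146051, 54264)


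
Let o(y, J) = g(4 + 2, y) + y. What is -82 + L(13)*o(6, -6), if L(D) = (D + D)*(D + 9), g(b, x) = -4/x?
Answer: 8906/3 ≈ 2968.7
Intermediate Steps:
L(D) = 2*D*(9 + D) (L(D) = (2*D)*(9 + D) = 2*D*(9 + D))
o(y, J) = y - 4/y (o(y, J) = -4/y + y = y - 4/y)
-82 + L(13)*o(6, -6) = -82 + (2*13*(9 + 13))*(6 - 4/6) = -82 + (2*13*22)*(6 - 4*1/6) = -82 + 572*(6 - 2/3) = -82 + 572*(16/3) = -82 + 9152/3 = 8906/3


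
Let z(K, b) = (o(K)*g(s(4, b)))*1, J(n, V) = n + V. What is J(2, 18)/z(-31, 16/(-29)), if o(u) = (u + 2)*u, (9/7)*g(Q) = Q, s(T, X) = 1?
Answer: 180/6293 ≈ 0.028603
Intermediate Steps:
J(n, V) = V + n
g(Q) = 7*Q/9
o(u) = u*(2 + u) (o(u) = (2 + u)*u = u*(2 + u))
z(K, b) = 7*K*(2 + K)/9 (z(K, b) = ((K*(2 + K))*((7/9)*1))*1 = ((K*(2 + K))*(7/9))*1 = (7*K*(2 + K)/9)*1 = 7*K*(2 + K)/9)
J(2, 18)/z(-31, 16/(-29)) = (18 + 2)/(((7/9)*(-31)*(2 - 31))) = 20/(((7/9)*(-31)*(-29))) = 20/(6293/9) = 20*(9/6293) = 180/6293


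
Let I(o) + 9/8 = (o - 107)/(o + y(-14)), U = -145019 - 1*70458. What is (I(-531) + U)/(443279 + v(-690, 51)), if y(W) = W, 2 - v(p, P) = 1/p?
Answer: -64824086949/133356656476 ≈ -0.48610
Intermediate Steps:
v(p, P) = 2 - 1/p
U = -215477 (U = -145019 - 70458 = -215477)
I(o) = -9/8 + (-107 + o)/(-14 + o) (I(o) = -9/8 + (o - 107)/(o - 14) = -9/8 + (-107 + o)/(-14 + o))
(I(-531) + U)/(443279 + v(-690, 51)) = ((-730 - 1*(-531))/(8*(-14 - 531)) - 215477)/(443279 + (2 - 1/(-690))) = ((1/8)*(-730 + 531)/(-545) - 215477)/(443279 + (2 - 1*(-1/690))) = ((1/8)*(-1/545)*(-199) - 215477)/(443279 + (2 + 1/690)) = (199/4360 - 215477)/(443279 + 1381/690) = -939479521/(4360*305863891/690) = -939479521/4360*690/305863891 = -64824086949/133356656476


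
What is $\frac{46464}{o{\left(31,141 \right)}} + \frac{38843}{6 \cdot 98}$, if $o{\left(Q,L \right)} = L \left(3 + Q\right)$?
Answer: $\frac{5084147}{67116} \approx 75.752$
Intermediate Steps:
$\frac{46464}{o{\left(31,141 \right)}} + \frac{38843}{6 \cdot 98} = \frac{46464}{141 \left(3 + 31\right)} + \frac{38843}{6 \cdot 98} = \frac{46464}{141 \cdot 34} + \frac{38843}{588} = \frac{46464}{4794} + 38843 \cdot \frac{1}{588} = 46464 \cdot \frac{1}{4794} + \frac{5549}{84} = \frac{7744}{799} + \frac{5549}{84} = \frac{5084147}{67116}$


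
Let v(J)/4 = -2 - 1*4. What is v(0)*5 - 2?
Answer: -122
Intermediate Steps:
v(J) = -24 (v(J) = 4*(-2 - 1*4) = 4*(-2 - 4) = 4*(-6) = -24)
v(0)*5 - 2 = -24*5 - 2 = -120 - 2 = -122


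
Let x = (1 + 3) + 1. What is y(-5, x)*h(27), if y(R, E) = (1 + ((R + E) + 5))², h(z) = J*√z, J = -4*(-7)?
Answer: 3024*√3 ≈ 5237.7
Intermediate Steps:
J = 28
h(z) = 28*√z
x = 5 (x = 4 + 1 = 5)
y(R, E) = (6 + E + R)² (y(R, E) = (1 + ((E + R) + 5))² = (1 + (5 + E + R))² = (6 + E + R)²)
y(-5, x)*h(27) = (6 + 5 - 5)²*(28*√27) = 6²*(28*(3*√3)) = 36*(84*√3) = 3024*√3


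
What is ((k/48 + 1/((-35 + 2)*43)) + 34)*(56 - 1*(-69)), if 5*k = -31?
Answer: 96123425/22704 ≈ 4233.8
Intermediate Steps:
k = -31/5 (k = (⅕)*(-31) = -31/5 ≈ -6.2000)
((k/48 + 1/((-35 + 2)*43)) + 34)*(56 - 1*(-69)) = ((-31/5/48 + 1/((-35 + 2)*43)) + 34)*(56 - 1*(-69)) = ((-31/5*1/48 + (1/43)/(-33)) + 34)*(56 + 69) = ((-31/240 - 1/33*1/43) + 34)*125 = ((-31/240 - 1/1419) + 34)*125 = (-14743/113520 + 34)*125 = (3844937/113520)*125 = 96123425/22704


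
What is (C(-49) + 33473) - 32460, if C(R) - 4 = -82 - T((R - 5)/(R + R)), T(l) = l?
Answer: 45788/49 ≈ 934.45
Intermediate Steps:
C(R) = -78 - (-5 + R)/(2*R) (C(R) = 4 + (-82 - (R - 5)/(R + R)) = 4 + (-82 - (-5 + R)/(2*R)) = -78 - (-5 + R)/(2*R))
(C(-49) + 33473) - 32460 = ((1/2)*(5 - 157*(-49))/(-49) + 33473) - 32460 = ((1/2)*(-1/49)*(5 + 7693) + 33473) - 32460 = ((1/2)*(-1/49)*7698 + 33473) - 32460 = (-3849/49 + 33473) - 32460 = 1636328/49 - 32460 = 45788/49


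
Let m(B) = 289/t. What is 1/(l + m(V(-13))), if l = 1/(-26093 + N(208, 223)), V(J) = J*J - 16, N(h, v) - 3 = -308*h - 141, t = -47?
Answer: -4243865/26095302 ≈ -0.16263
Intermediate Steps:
N(h, v) = -138 - 308*h (N(h, v) = 3 + (-308*h - 141) = 3 + (-141 - 308*h) = -138 - 308*h)
V(J) = -16 + J² (V(J) = J² - 16 = -16 + J²)
m(B) = -289/47 (m(B) = 289/(-47) = 289*(-1/47) = -289/47)
l = -1/90295 (l = 1/(-26093 + (-138 - 308*208)) = 1/(-26093 + (-138 - 64064)) = 1/(-26093 - 64202) = 1/(-90295) = -1/90295 ≈ -1.1075e-5)
1/(l + m(V(-13))) = 1/(-1/90295 - 289/47) = 1/(-26095302/4243865) = -4243865/26095302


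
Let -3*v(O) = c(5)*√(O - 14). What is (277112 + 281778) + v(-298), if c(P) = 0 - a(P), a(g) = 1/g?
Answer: 558890 + 2*I*√78/15 ≈ 5.5889e+5 + 1.1776*I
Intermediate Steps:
c(P) = -1/P (c(P) = 0 - 1/P = -1/P)
v(O) = √(-14 + O)/15 (v(O) = -(-1/5)*√(O - 14)/3 = -(-1*⅕)*√(-14 + O)/3 = -(-1)*√(-14 + O)/15 = √(-14 + O)/15)
(277112 + 281778) + v(-298) = (277112 + 281778) + √(-14 - 298)/15 = 558890 + √(-312)/15 = 558890 + (2*I*√78)/15 = 558890 + 2*I*√78/15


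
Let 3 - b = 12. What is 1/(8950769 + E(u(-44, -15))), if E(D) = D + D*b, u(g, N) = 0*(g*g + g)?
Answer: 1/8950769 ≈ 1.1172e-7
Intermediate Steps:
u(g, N) = 0 (u(g, N) = 0*(g² + g) = 0*(g + g²) = 0)
b = -9 (b = 3 - 1*12 = 3 - 12 = -9)
E(D) = -8*D (E(D) = D + D*(-9) = D - 9*D = -8*D)
1/(8950769 + E(u(-44, -15))) = 1/(8950769 - 8*0) = 1/(8950769 + 0) = 1/8950769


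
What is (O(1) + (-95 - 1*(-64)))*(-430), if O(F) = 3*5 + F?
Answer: 6450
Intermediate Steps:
O(F) = 15 + F
(O(1) + (-95 - 1*(-64)))*(-430) = ((15 + 1) + (-95 - 1*(-64)))*(-430) = (16 + (-95 + 64))*(-430) = (16 - 31)*(-430) = -15*(-430) = 6450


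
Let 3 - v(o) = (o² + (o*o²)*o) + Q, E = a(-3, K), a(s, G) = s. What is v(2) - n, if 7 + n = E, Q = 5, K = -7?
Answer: -12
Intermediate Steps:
E = -3
n = -10 (n = -7 - 3 = -10)
v(o) = -2 - o² - o⁴ (v(o) = 3 - ((o² + (o*o²)*o) + 5) = 3 - ((o² + o³*o) + 5) = 3 - ((o² + o⁴) + 5) = 3 - (5 + o² + o⁴) = 3 + (-5 - o² - o⁴) = -2 - o² - o⁴)
v(2) - n = (-2 - 1*2² - 1*2⁴) - 1*(-10) = (-2 - 1*4 - 1*16) + 10 = (-2 - 4 - 16) + 10 = -22 + 10 = -12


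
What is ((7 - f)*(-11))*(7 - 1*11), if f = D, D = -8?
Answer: 660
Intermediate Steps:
f = -8
((7 - f)*(-11))*(7 - 1*11) = ((7 - 1*(-8))*(-11))*(7 - 1*11) = ((7 + 8)*(-11))*(7 - 11) = (15*(-11))*(-4) = -165*(-4) = 660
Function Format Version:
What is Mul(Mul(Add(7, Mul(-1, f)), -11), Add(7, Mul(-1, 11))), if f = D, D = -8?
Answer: 660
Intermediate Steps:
f = -8
Mul(Mul(Add(7, Mul(-1, f)), -11), Add(7, Mul(-1, 11))) = Mul(Mul(Add(7, Mul(-1, -8)), -11), Add(7, Mul(-1, 11))) = Mul(Mul(Add(7, 8), -11), Add(7, -11)) = Mul(Mul(15, -11), -4) = Mul(-165, -4) = 660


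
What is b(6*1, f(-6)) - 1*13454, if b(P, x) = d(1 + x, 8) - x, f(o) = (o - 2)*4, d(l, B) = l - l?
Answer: -13422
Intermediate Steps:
d(l, B) = 0
f(o) = -8 + 4*o (f(o) = (-2 + o)*4 = -8 + 4*o)
b(P, x) = -x (b(P, x) = 0 - x = -x)
b(6*1, f(-6)) - 1*13454 = -(-8 + 4*(-6)) - 1*13454 = -(-8 - 24) - 13454 = -1*(-32) - 13454 = 32 - 13454 = -13422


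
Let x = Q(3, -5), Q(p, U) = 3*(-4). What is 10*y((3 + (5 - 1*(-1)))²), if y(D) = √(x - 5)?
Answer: 10*I*√17 ≈ 41.231*I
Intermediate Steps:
Q(p, U) = -12
x = -12
y(D) = I*√17 (y(D) = √(-12 - 5) = √(-17) = I*√17)
10*y((3 + (5 - 1*(-1)))²) = 10*(I*√17) = 10*I*√17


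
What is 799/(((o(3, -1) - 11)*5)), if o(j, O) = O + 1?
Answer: -799/55 ≈ -14.527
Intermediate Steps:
o(j, O) = 1 + O
799/(((o(3, -1) - 11)*5)) = 799/((((1 - 1) - 11)*5)) = 799/(((0 - 11)*5)) = 799/((-11*5)) = 799/(-55) = 799*(-1/55) = -799/55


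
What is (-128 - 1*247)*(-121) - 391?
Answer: 44984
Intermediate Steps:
(-128 - 1*247)*(-121) - 391 = (-128 - 247)*(-121) - 391 = -375*(-121) - 391 = 45375 - 391 = 44984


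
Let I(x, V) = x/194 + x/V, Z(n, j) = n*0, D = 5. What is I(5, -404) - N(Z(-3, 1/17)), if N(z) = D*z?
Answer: 525/39188 ≈ 0.013397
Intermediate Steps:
Z(n, j) = 0
N(z) = 5*z
I(x, V) = x/194 + x/V (I(x, V) = x*(1/194) + x/V = x/194 + x/V)
I(5, -404) - N(Z(-3, 1/17)) = ((1/194)*5 + 5/(-404)) - 5*0 = (5/194 + 5*(-1/404)) - 1*0 = (5/194 - 5/404) + 0 = 525/39188 + 0 = 525/39188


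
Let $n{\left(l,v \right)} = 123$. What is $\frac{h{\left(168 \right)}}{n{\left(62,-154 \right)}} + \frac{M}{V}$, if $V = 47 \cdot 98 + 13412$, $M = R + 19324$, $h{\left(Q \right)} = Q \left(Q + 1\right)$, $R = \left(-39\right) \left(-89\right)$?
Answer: $\frac{171456947}{738738} \approx 232.09$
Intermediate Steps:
$R = 3471$
$h{\left(Q \right)} = Q \left(1 + Q\right)$
$M = 22795$ ($M = 3471 + 19324 = 22795$)
$V = 18018$ ($V = 4606 + 13412 = 18018$)
$\frac{h{\left(168 \right)}}{n{\left(62,-154 \right)}} + \frac{M}{V} = \frac{168 \left(1 + 168\right)}{123} + \frac{22795}{18018} = 168 \cdot 169 \cdot \frac{1}{123} + 22795 \cdot \frac{1}{18018} = 28392 \cdot \frac{1}{123} + \frac{22795}{18018} = \frac{9464}{41} + \frac{22795}{18018} = \frac{171456947}{738738}$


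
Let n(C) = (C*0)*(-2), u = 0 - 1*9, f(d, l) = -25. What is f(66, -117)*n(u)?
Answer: 0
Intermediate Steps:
u = -9 (u = 0 - 9 = -9)
n(C) = 0 (n(C) = 0*(-2) = 0)
f(66, -117)*n(u) = -25*0 = 0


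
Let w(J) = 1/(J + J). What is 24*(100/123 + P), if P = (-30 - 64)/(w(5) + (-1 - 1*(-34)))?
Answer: -660160/13571 ≈ -48.645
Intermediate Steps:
w(J) = 1/(2*J)
P = -940/331 (P = (-30 - 64)/((1/2)/5 + (-1 - 1*(-34))) = -94/((1/2)*(1/5) + (-1 + 34)) = -94/(1/10 + 33) = -94/331/10 = -94*10/331 = -940/331 ≈ -2.8399)
24*(100/123 + P) = 24*(100/123 - 940/331) = 24*(-82520/40713) = -660160/13571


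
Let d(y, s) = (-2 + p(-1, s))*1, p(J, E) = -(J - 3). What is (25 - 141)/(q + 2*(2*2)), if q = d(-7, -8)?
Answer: -58/5 ≈ -11.600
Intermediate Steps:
p(J, E) = 3 - J (p(J, E) = -(-3 + J) = 3 - J)
d(y, s) = 2 (d(y, s) = (-2 + (3 - 1*(-1)))*1 = (-2 + (3 + 1))*1 = (-2 + 4)*1 = 2*1 = 2)
q = 2
(25 - 141)/(q + 2*(2*2)) = (25 - 141)/(2 + 2*(2*2)) = -116/(2 + 2*4) = -116/(2 + 8) = -116/10 = -116*⅒ = -58/5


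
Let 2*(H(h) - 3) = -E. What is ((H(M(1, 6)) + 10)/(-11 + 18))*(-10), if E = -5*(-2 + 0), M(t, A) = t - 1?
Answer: -80/7 ≈ -11.429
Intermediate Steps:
M(t, A) = -1 + t
E = 10 (E = -5*(-2) = 10)
H(h) = -2 (H(h) = 3 + (-1*10)/2 = 3 + (½)*(-10) = 3 - 5 = -2)
((H(M(1, 6)) + 10)/(-11 + 18))*(-10) = ((-2 + 10)/(-11 + 18))*(-10) = (8/7)*(-10) = -80/7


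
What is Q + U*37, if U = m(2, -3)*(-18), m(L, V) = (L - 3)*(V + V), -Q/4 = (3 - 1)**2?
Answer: -4012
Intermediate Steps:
Q = -16 (Q = -4*(3 - 1)**2 = -4*2**2 = -4*4 = -16)
m(L, V) = 2*V*(-3 + L) (m(L, V) = (-3 + L)*(2*V) = 2*V*(-3 + L))
U = -108 (U = (2*(-3)*(-3 + 2))*(-18) = (2*(-3)*(-1))*(-18) = 6*(-18) = -108)
Q + U*37 = -16 - 108*37 = -16 - 3996 = -4012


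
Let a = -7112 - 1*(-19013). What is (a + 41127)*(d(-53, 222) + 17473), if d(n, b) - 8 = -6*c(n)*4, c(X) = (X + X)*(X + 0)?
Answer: -6222888828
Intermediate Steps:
c(X) = 2*X**2 (c(X) = (2*X)*X = 2*X**2)
d(n, b) = 8 - 48*n**2 (d(n, b) = 8 - 12*n**2*4 = 8 - 48*n**2)
a = 11901 (a = -7112 + 19013 = 11901)
(a + 41127)*(d(-53, 222) + 17473) = (11901 + 41127)*((8 - 48*(-53)**2) + 17473) = 53028*((8 - 48*2809) + 17473) = 53028*((8 - 134832) + 17473) = 53028*(-134824 + 17473) = 53028*(-117351) = -6222888828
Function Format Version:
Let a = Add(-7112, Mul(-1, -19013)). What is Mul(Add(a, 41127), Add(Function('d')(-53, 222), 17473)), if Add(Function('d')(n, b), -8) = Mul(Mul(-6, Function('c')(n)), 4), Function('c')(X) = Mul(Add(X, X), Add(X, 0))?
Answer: -6222888828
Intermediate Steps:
Function('c')(X) = Mul(2, Pow(X, 2)) (Function('c')(X) = Mul(Mul(2, X), X) = Mul(2, Pow(X, 2)))
Function('d')(n, b) = Add(8, Mul(-48, Pow(n, 2))) (Function('d')(n, b) = Add(8, Mul(Mul(-6, Mul(2, Pow(n, 2))), 4)) = Add(8, Mul(Mul(-12, Pow(n, 2)), 4)) = Add(8, Mul(-48, Pow(n, 2))))
a = 11901 (a = Add(-7112, 19013) = 11901)
Mul(Add(a, 41127), Add(Function('d')(-53, 222), 17473)) = Mul(Add(11901, 41127), Add(Add(8, Mul(-48, Pow(-53, 2))), 17473)) = Mul(53028, Add(Add(8, Mul(-48, 2809)), 17473)) = Mul(53028, Add(Add(8, -134832), 17473)) = Mul(53028, Add(-134824, 17473)) = Mul(53028, -117351) = -6222888828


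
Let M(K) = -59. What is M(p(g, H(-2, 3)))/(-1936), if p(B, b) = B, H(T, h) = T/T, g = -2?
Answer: 59/1936 ≈ 0.030475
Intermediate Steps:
H(T, h) = 1
M(p(g, H(-2, 3)))/(-1936) = -59/(-1936) = -59*(-1/1936) = 59/1936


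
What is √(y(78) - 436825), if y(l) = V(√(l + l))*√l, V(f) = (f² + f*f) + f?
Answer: √(-436825 + 78*√2 + 312*√78) ≈ 658.76*I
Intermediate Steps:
V(f) = f + 2*f² (V(f) = (f² + f²) + f = 2*f² + f = f + 2*f²)
y(l) = l*√2*(1 + 2*√2*√l) (y(l) = (√(l + l)*(1 + 2*√(l + l)))*√l = (√(2*l)*(1 + 2*√(2*l)))*√l = ((√2*√l)*(1 + 2*(√2*√l)))*√l = ((√2*√l)*(1 + 2*√2*√l))*√l = (√2*√l*(1 + 2*√2*√l))*√l = l*√2*(1 + 2*√2*√l))
√(y(78) - 436825) = √((4*78^(3/2) + 78*√2) - 436825) = √((4*(78*√78) + 78*√2) - 436825) = √((312*√78 + 78*√2) - 436825) = √((78*√2 + 312*√78) - 436825) = √(-436825 + 78*√2 + 312*√78)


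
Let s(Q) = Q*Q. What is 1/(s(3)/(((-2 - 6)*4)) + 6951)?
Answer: 32/222423 ≈ 0.00014387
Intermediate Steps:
s(Q) = Q**2
1/(s(3)/(((-2 - 6)*4)) + 6951) = 1/(3**2/(((-2 - 6)*4)) + 6951) = 1/(9/((-8*4)) + 6951) = 1/(9/(-32) + 6951) = 1/(9*(-1/32) + 6951) = 1/(-9/32 + 6951) = 1/(222423/32) = 32/222423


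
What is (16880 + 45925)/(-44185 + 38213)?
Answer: -62805/5972 ≈ -10.517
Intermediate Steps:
(16880 + 45925)/(-44185 + 38213) = 62805/(-5972) = 62805*(-1/5972) = -62805/5972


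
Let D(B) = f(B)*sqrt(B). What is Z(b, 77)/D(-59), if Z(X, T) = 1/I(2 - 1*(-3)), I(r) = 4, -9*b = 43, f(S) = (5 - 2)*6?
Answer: -I*sqrt(59)/4248 ≈ -0.0018082*I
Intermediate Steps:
f(S) = 18 (f(S) = 3*6 = 18)
b = -43/9 (b = -1/9*43 = -43/9 ≈ -4.7778)
Z(X, T) = 1/4
D(B) = 18*sqrt(B)
Z(b, 77)/D(-59) = 1/(4*((18*sqrt(-59)))) = 1/(4*((18*(I*sqrt(59))))) = 1/(4*((18*I*sqrt(59)))) = (-I*sqrt(59)/1062)/4 = -I*sqrt(59)/4248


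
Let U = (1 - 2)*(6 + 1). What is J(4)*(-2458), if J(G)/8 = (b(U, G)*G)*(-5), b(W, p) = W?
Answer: -2752960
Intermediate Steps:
U = -7 (U = -1*7 = -7)
J(G) = 280*G (J(G) = 8*(-7*G*(-5)) = 8*(35*G) = 280*G)
J(4)*(-2458) = (280*4)*(-2458) = 1120*(-2458) = -2752960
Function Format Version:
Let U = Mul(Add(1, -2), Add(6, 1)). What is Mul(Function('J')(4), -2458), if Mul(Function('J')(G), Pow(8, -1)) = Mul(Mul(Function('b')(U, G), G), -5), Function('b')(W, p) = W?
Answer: -2752960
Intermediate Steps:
U = -7 (U = Mul(-1, 7) = -7)
Function('J')(G) = Mul(280, G) (Function('J')(G) = Mul(8, Mul(Mul(-7, G), -5)) = Mul(8, Mul(35, G)) = Mul(280, G))
Mul(Function('J')(4), -2458) = Mul(Mul(280, 4), -2458) = Mul(1120, -2458) = -2752960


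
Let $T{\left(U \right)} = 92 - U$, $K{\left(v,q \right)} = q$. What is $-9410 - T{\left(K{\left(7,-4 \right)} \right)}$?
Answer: $-9506$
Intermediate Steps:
$-9410 - T{\left(K{\left(7,-4 \right)} \right)} = -9410 - \left(92 - -4\right) = -9410 - \left(92 + 4\right) = -9410 - 96 = -9506$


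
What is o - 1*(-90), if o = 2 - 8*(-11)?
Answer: 180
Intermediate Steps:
o = 90 (o = 2 + 88 = 90)
o - 1*(-90) = 90 - 1*(-90) = 90 + 90 = 180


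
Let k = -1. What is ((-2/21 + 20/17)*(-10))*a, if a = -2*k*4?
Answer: -30880/357 ≈ -86.499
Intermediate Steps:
a = 8 (a = -2*(-1)*4 = 2*4 = 8)
((-2/21 + 20/17)*(-10))*a = ((-2/21 + 20/17)*(-10))*8 = ((386/357)*(-10))*8 = -3860/357*8 = -30880/357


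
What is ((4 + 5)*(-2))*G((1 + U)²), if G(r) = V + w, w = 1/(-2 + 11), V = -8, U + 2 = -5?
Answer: 142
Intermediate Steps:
U = -7 (U = -2 - 5 = -7)
w = ⅑ (w = 1/9 = ⅑ ≈ 0.11111)
G(r) = -71/9 (G(r) = -8 + ⅑ = -71/9)
((4 + 5)*(-2))*G((1 + U)²) = ((4 + 5)*(-2))*(-71/9) = (9*(-2))*(-71/9) = -18*(-71/9) = 142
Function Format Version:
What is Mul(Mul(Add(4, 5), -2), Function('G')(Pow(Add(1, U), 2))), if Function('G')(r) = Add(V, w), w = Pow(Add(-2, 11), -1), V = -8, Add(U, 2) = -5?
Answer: 142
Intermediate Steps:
U = -7 (U = Add(-2, -5) = -7)
w = Rational(1, 9) (w = Pow(9, -1) = Rational(1, 9) ≈ 0.11111)
Function('G')(r) = Rational(-71, 9) (Function('G')(r) = Add(-8, Rational(1, 9)) = Rational(-71, 9))
Mul(Mul(Add(4, 5), -2), Function('G')(Pow(Add(1, U), 2))) = Mul(Mul(Add(4, 5), -2), Rational(-71, 9)) = Mul(Mul(9, -2), Rational(-71, 9)) = Mul(-18, Rational(-71, 9)) = 142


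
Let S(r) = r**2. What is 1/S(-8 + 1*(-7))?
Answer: 1/225 ≈ 0.0044444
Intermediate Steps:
1/S(-8 + 1*(-7)) = 1/((-8 + 1*(-7))**2) = 1/((-8 - 7)**2) = 1/((-15)**2) = 1/225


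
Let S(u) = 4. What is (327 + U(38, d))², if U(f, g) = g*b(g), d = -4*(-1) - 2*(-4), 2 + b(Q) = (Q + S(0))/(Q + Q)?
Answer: 96721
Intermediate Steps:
b(Q) = -2 + (4 + Q)/(2*Q) (b(Q) = -2 + (Q + 4)/(Q + Q) = -2 + (4 + Q)/((2*Q)) = -2 + (4 + Q)*(1/(2*Q)) = -2 + (4 + Q)/(2*Q))
d = 12 (d = 4 + 8 = 12)
U(f, g) = g*(-3/2 + 2/g)
(327 + U(38, d))² = (327 + (2 - 3/2*12))² = (327 + (2 - 18))² = (327 - 16)² = 311² = 96721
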